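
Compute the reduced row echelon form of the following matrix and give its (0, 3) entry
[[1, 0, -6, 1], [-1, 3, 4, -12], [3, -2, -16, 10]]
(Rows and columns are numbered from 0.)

-2

R2 ← R2 + R1
  [ 1   0   -6    1 ]
  [ 0   3   -2  -11 ]
  [ 3  -2  -16   10 ]
R3 ← R3 − 3·R1
  [ 1   0  -6    1 ]
  [ 0   3  -2  -11 ]
  [ 0  -2   2    7 ]
R2 ← 1/3·R2
  [ 1   0    -6      1 ]
  [ 0   1  -2/3  -11/3 ]
  [ 0  -2     2      7 ]
R3 ← R3 + 2·R2
  [ 1  0    -6      1 ]
  [ 0  1  -2/3  -11/3 ]
  [ 0  0   2/3   -1/3 ]
R3 ← 3/2·R3
  [ 1  0    -6      1 ]
  [ 0  1  -2/3  -11/3 ]
  [ 0  0     1   -1/2 ]
R2 ← R2 + 2/3·R3
  [ 1  0  -6     1 ]
  [ 0  1   0    -4 ]
  [ 0  0   1  -1/2 ]
R1 ← R1 + 6·R3
  [ 1  0  0    -2 ]
  [ 0  1  0    -4 ]
  [ 0  0  1  -1/2 ]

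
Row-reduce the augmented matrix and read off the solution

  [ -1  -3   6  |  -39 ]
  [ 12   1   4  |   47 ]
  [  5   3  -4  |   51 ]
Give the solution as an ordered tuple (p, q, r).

(6, -1, -6)

Multiply R1 by -1.
Subtract 12 times R1 from R2.
Subtract 5 times R1 from R3.
Multiply R2 by -1/35.
Add 12 times R2 to R3.
Multiply R3 by -35/2.
Add 76/35 times R3 to R2.
Add 6 times R3 to R1.
Subtract 3 times R2 from R1.
Reading off the last column: p = 6, q = -1, r = -6.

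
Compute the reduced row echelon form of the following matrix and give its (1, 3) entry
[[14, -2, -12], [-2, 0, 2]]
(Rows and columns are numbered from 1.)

R1 -> 1/14·R1
  [  1  -1/7  -6/7 ]
  [ -2     0     2 ]
R2 -> R2 + 2·R1
  [ 1  -1/7  -6/7 ]
  [ 0  -2/7   2/7 ]
R2 -> -7/2·R2
  [ 1  -1/7  -6/7 ]
  [ 0     1    -1 ]
R1 -> R1 + 1/7·R2
  [ 1  0  -1 ]
  [ 0  1  -1 ]

-1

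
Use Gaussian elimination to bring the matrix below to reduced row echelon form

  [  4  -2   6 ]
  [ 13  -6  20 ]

Multiply R1 by 1/4.
  [  1  -1/2  3/2 ]
  [ 13    -6   20 ]
Subtract 13 times R1 from R2.
  [ 1  -1/2  3/2 ]
  [ 0   1/2  1/2 ]
Multiply R2 by 2.
  [ 1  -1/2  3/2 ]
  [ 0     1    1 ]
Add 1/2 times R2 to R1.
  [ 1  0  2 ]
  [ 0  1  1 ]

[[1, 0, 2], [0, 1, 1]]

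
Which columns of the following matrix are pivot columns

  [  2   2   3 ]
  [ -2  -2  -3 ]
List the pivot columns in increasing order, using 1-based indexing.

R1 := 1/2·R1
  [  1   1  3/2 ]
  [ -2  -2   -3 ]
R2 := R2 + 2·R1
  [ 1  1  3/2 ]
  [ 0  0    0 ]
Pivot columns are the columns containing a leading 1.

1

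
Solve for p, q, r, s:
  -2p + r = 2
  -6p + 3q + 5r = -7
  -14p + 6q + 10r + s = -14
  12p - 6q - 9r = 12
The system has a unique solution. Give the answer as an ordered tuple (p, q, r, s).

(-2, -3, -2, -4)

Form the augmented matrix and row-reduce:
  [  -2   0   1  0  |    2 ]
  [  -6   3   5  0  |   -7 ]
  [ -14   6  10  1  |  -14 ]
  [  12  -6  -9  0  |   12 ]
Multiply R1 by -1/2.
  [   1   0  -1/2  0  |   -1 ]
  [  -6   3     5  0  |   -7 ]
  [ -14   6    10  1  |  -14 ]
  [  12  -6    -9  0  |   12 ]
Add 6 times R1 to R2.
  [   1   0  -1/2  0  |   -1 ]
  [   0   3     2  0  |  -13 ]
  [ -14   6    10  1  |  -14 ]
  [  12  -6    -9  0  |   12 ]
Add 14 times R1 to R3.
  [  1   0  -1/2  0  |   -1 ]
  [  0   3     2  0  |  -13 ]
  [  0   6     3  1  |  -28 ]
  [ 12  -6    -9  0  |   12 ]
Subtract 12 times R1 from R4.
  [ 1   0  -1/2  0  |   -1 ]
  [ 0   3     2  0  |  -13 ]
  [ 0   6     3  1  |  -28 ]
  [ 0  -6    -3  0  |   24 ]
Multiply R2 by 1/3.
  [ 1   0  -1/2  0  |     -1 ]
  [ 0   1   2/3  0  |  -13/3 ]
  [ 0   6     3  1  |    -28 ]
  [ 0  -6    -3  0  |     24 ]
Subtract 6 times R2 from R3.
  [ 1   0  -1/2  0  |     -1 ]
  [ 0   1   2/3  0  |  -13/3 ]
  [ 0   0    -1  1  |     -2 ]
  [ 0  -6    -3  0  |     24 ]
Add 6 times R2 to R4.
  [ 1  0  -1/2  0  |     -1 ]
  [ 0  1   2/3  0  |  -13/3 ]
  [ 0  0    -1  1  |     -2 ]
  [ 0  0     1  0  |     -2 ]
Multiply R3 by -1.
  [ 1  0  -1/2   0  |     -1 ]
  [ 0  1   2/3   0  |  -13/3 ]
  [ 0  0     1  -1  |      2 ]
  [ 0  0     1   0  |     -2 ]
Subtract R3 from R4.
  [ 1  0  -1/2   0  |     -1 ]
  [ 0  1   2/3   0  |  -13/3 ]
  [ 0  0     1  -1  |      2 ]
  [ 0  0     0   1  |     -4 ]
Add R4 to R3.
  [ 1  0  -1/2  0  |     -1 ]
  [ 0  1   2/3  0  |  -13/3 ]
  [ 0  0     1  0  |     -2 ]
  [ 0  0     0  1  |     -4 ]
Subtract 2/3 times R3 from R2.
  [ 1  0  -1/2  0  |  -1 ]
  [ 0  1     0  0  |  -3 ]
  [ 0  0     1  0  |  -2 ]
  [ 0  0     0  1  |  -4 ]
Add 1/2 times R3 to R1.
  [ 1  0  0  0  |  -2 ]
  [ 0  1  0  0  |  -3 ]
  [ 0  0  1  0  |  -2 ]
  [ 0  0  0  1  |  -4 ]
Reading off the last column: p = -2, q = -3, r = -2, s = -4.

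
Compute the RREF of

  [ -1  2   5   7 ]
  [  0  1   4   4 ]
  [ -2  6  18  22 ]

[[1, 0, 3, 1], [0, 1, 4, 4], [0, 0, 0, 0]]

R1 ← -1·R1
R3 ← R3 + 2·R1
R3 ← R3 − 2·R2
R1 ← R1 + 2·R2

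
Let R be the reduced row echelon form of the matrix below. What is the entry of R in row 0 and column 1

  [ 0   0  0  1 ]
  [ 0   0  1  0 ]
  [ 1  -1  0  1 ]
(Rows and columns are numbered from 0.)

-1

R1 <-> R3
  [ 1  -1  0  1 ]
  [ 0   0  1  0 ]
  [ 0   0  0  1 ]
R1 → R1 − R3
  [ 1  -1  0  0 ]
  [ 0   0  1  0 ]
  [ 0   0  0  1 ]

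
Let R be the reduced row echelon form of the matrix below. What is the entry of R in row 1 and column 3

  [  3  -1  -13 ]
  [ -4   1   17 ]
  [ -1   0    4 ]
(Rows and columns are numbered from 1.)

-4

ρ1 := 1/3·ρ1
  [  1  -1/3  -13/3 ]
  [ -4     1     17 ]
  [ -1     0      4 ]
ρ2 := ρ2 + 4·ρ1
  [  1  -1/3  -13/3 ]
  [  0  -1/3   -1/3 ]
  [ -1     0      4 ]
ρ3 := ρ3 + ρ1
  [ 1  -1/3  -13/3 ]
  [ 0  -1/3   -1/3 ]
  [ 0  -1/3   -1/3 ]
ρ2 := -3·ρ2
  [ 1  -1/3  -13/3 ]
  [ 0     1      1 ]
  [ 0  -1/3   -1/3 ]
ρ3 := ρ3 + 1/3·ρ2
  [ 1  -1/3  -13/3 ]
  [ 0     1      1 ]
  [ 0     0      0 ]
ρ1 := ρ1 + 1/3·ρ2
  [ 1  0  -4 ]
  [ 0  1   1 ]
  [ 0  0   0 ]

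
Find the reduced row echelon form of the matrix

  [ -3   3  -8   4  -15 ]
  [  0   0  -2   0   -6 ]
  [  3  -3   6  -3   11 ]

Multiply r1 by -1/3.
  [ 1  -1  8/3  -4/3   5 ]
  [ 0   0   -2     0  -6 ]
  [ 3  -3    6    -3  11 ]
Subtract 3 times r1 from r3.
  [ 1  -1  8/3  -4/3   5 ]
  [ 0   0   -2     0  -6 ]
  [ 0   0   -2     1  -4 ]
Multiply r2 by -1/2.
  [ 1  -1  8/3  -4/3   5 ]
  [ 0   0    1     0   3 ]
  [ 0   0   -2     1  -4 ]
Add 2 times r2 to r3.
  [ 1  -1  8/3  -4/3  5 ]
  [ 0   0    1     0  3 ]
  [ 0   0    0     1  2 ]
Add 4/3 times r3 to r1.
  [ 1  -1  8/3  0  23/3 ]
  [ 0   0    1  0     3 ]
  [ 0   0    0  1     2 ]
Subtract 8/3 times r2 from r1.
  [ 1  -1  0  0  -1/3 ]
  [ 0   0  1  0     3 ]
  [ 0   0  0  1     2 ]

[[1, -1, 0, 0, -1/3], [0, 0, 1, 0, 3], [0, 0, 0, 1, 2]]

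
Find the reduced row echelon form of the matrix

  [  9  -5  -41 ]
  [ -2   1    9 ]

R1 → 1/9·R1
  [  1  -5/9  -41/9 ]
  [ -2     1      9 ]
R2 → R2 + 2·R1
  [ 1  -5/9  -41/9 ]
  [ 0  -1/9   -1/9 ]
R2 → -9·R2
  [ 1  -5/9  -41/9 ]
  [ 0     1      1 ]
R1 → R1 + 5/9·R2
  [ 1  0  -4 ]
  [ 0  1   1 ]

[[1, 0, -4], [0, 1, 1]]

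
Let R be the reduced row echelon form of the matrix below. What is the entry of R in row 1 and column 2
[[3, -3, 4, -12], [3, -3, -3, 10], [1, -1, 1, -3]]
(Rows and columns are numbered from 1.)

ρ1 -> 1/3·ρ1
  [ 1  -1  4/3  -4 ]
  [ 3  -3   -3  10 ]
  [ 1  -1    1  -3 ]
ρ2 -> ρ2 − 3·ρ1
  [ 1  -1  4/3  -4 ]
  [ 0   0   -7  22 ]
  [ 1  -1    1  -3 ]
ρ3 -> ρ3 − ρ1
  [ 1  -1   4/3  -4 ]
  [ 0   0    -7  22 ]
  [ 0   0  -1/3   1 ]
ρ2 -> -1/7·ρ2
  [ 1  -1   4/3     -4 ]
  [ 0   0     1  -22/7 ]
  [ 0   0  -1/3      1 ]
ρ3 -> ρ3 + 1/3·ρ2
  [ 1  -1  4/3     -4 ]
  [ 0   0    1  -22/7 ]
  [ 0   0    0  -1/21 ]
ρ3 -> -21·ρ3
  [ 1  -1  4/3     -4 ]
  [ 0   0    1  -22/7 ]
  [ 0   0    0      1 ]
ρ2 -> ρ2 + 22/7·ρ3
  [ 1  -1  4/3  -4 ]
  [ 0   0    1   0 ]
  [ 0   0    0   1 ]
ρ1 -> ρ1 + 4·ρ3
  [ 1  -1  4/3  0 ]
  [ 0   0    1  0 ]
  [ 0   0    0  1 ]
ρ1 -> ρ1 − 4/3·ρ2
  [ 1  -1  0  0 ]
  [ 0   0  1  0 ]
  [ 0   0  0  1 ]

-1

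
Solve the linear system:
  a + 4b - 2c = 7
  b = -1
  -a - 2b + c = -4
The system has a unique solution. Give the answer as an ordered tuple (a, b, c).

(1, -1, -5)

Form the augmented matrix and row-reduce:
  [  1   4  -2  |   7 ]
  [  0   1   0  |  -1 ]
  [ -1  -2   1  |  -4 ]
Add R1 to R3.
  [ 1  4  -2  |   7 ]
  [ 0  1   0  |  -1 ]
  [ 0  2  -1  |   3 ]
Subtract 2 times R2 from R3.
  [ 1  4  -2  |   7 ]
  [ 0  1   0  |  -1 ]
  [ 0  0  -1  |   5 ]
Multiply R3 by -1.
  [ 1  4  -2  |   7 ]
  [ 0  1   0  |  -1 ]
  [ 0  0   1  |  -5 ]
Add 2 times R3 to R1.
  [ 1  4  0  |  -3 ]
  [ 0  1  0  |  -1 ]
  [ 0  0  1  |  -5 ]
Subtract 4 times R2 from R1.
  [ 1  0  0  |   1 ]
  [ 0  1  0  |  -1 ]
  [ 0  0  1  |  -5 ]
Reading off the last column: a = 1, b = -1, c = -5.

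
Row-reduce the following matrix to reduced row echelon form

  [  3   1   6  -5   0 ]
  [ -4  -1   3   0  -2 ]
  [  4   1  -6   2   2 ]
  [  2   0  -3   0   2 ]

[[1, 0, 0, -1, 0], [0, 1, 0, 2, 0], [0, 0, 1, -2/3, 0], [0, 0, 0, 0, 1]]

R1 → 1/3·R1
  [  1  1/3   2  -5/3   0 ]
  [ -4   -1   3     0  -2 ]
  [  4    1  -6     2   2 ]
  [  2    0  -3     0   2 ]
R2 → R2 + 4·R1
  [ 1  1/3   2   -5/3   0 ]
  [ 0  1/3  11  -20/3  -2 ]
  [ 4    1  -6      2   2 ]
  [ 2    0  -3      0   2 ]
R3 → R3 − 4·R1
  [ 1   1/3    2   -5/3   0 ]
  [ 0   1/3   11  -20/3  -2 ]
  [ 0  -1/3  -14   26/3   2 ]
  [ 2     0   -3      0   2 ]
R4 → R4 − 2·R1
  [ 1   1/3    2   -5/3   0 ]
  [ 0   1/3   11  -20/3  -2 ]
  [ 0  -1/3  -14   26/3   2 ]
  [ 0  -2/3   -7   10/3   2 ]
R2 → 3·R2
  [ 1   1/3    2  -5/3   0 ]
  [ 0     1   33   -20  -6 ]
  [ 0  -1/3  -14  26/3   2 ]
  [ 0  -2/3   -7  10/3   2 ]
R3 → R3 + 1/3·R2
  [ 1   1/3   2  -5/3   0 ]
  [ 0     1  33   -20  -6 ]
  [ 0     0  -3     2   0 ]
  [ 0  -2/3  -7  10/3   2 ]
R4 → R4 + 2/3·R2
  [ 1  1/3   2  -5/3   0 ]
  [ 0    1  33   -20  -6 ]
  [ 0    0  -3     2   0 ]
  [ 0    0  15   -10  -2 ]
R3 → -1/3·R3
  [ 1  1/3   2  -5/3   0 ]
  [ 0    1  33   -20  -6 ]
  [ 0    0   1  -2/3   0 ]
  [ 0    0  15   -10  -2 ]
R4 → R4 − 15·R3
  [ 1  1/3   2  -5/3   0 ]
  [ 0    1  33   -20  -6 ]
  [ 0    0   1  -2/3   0 ]
  [ 0    0   0     0  -2 ]
R4 → -1/2·R4
  [ 1  1/3   2  -5/3   0 ]
  [ 0    1  33   -20  -6 ]
  [ 0    0   1  -2/3   0 ]
  [ 0    0   0     0   1 ]
R2 → R2 + 6·R4
  [ 1  1/3   2  -5/3  0 ]
  [ 0    1  33   -20  0 ]
  [ 0    0   1  -2/3  0 ]
  [ 0    0   0     0  1 ]
R2 → R2 − 33·R3
  [ 1  1/3  2  -5/3  0 ]
  [ 0    1  0     2  0 ]
  [ 0    0  1  -2/3  0 ]
  [ 0    0  0     0  1 ]
R1 → R1 − 2·R3
  [ 1  1/3  0  -1/3  0 ]
  [ 0    1  0     2  0 ]
  [ 0    0  1  -2/3  0 ]
  [ 0    0  0     0  1 ]
R1 → R1 − 1/3·R2
  [ 1  0  0    -1  0 ]
  [ 0  1  0     2  0 ]
  [ 0  0  1  -2/3  0 ]
  [ 0  0  0     0  1 ]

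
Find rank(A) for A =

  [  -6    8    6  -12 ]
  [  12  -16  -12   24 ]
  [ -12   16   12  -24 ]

r1 -> -1/6·r1
  [   1  -4/3   -1    2 ]
  [  12   -16  -12   24 ]
  [ -12    16   12  -24 ]
r2 -> r2 − 12·r1
  [   1  -4/3  -1    2 ]
  [   0     0   0    0 ]
  [ -12    16  12  -24 ]
r3 -> r3 + 12·r1
  [ 1  -4/3  -1  2 ]
  [ 0     0   0  0 ]
  [ 0     0   0  0 ]
The reduced form has 1 nonzero row.

rank = 1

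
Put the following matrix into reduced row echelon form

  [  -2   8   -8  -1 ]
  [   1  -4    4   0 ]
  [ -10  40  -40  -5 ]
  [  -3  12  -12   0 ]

ρ1 ← -1/2·ρ1
ρ2 ← ρ2 − ρ1
ρ3 ← ρ3 + 10·ρ1
ρ4 ← ρ4 + 3·ρ1
ρ2 ← -2·ρ2
ρ4 ← ρ4 − 3/2·ρ2
ρ1 ← ρ1 − 1/2·ρ2

[[1, -4, 4, 0], [0, 0, 0, 1], [0, 0, 0, 0], [0, 0, 0, 0]]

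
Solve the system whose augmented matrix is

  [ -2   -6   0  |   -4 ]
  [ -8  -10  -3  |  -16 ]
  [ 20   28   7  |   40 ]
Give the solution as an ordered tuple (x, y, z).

r1 -> -1/2·r1
  [  1    3   0  |    2 ]
  [ -8  -10  -3  |  -16 ]
  [ 20   28   7  |   40 ]
r2 -> r2 + 8·r1
  [  1   3   0  |   2 ]
  [  0  14  -3  |   0 ]
  [ 20  28   7  |  40 ]
r3 -> r3 − 20·r1
  [ 1    3   0  |  2 ]
  [ 0   14  -3  |  0 ]
  [ 0  -32   7  |  0 ]
r2 -> 1/14·r2
  [ 1    3      0  |  2 ]
  [ 0    1  -3/14  |  0 ]
  [ 0  -32      7  |  0 ]
r3 -> r3 + 32·r2
  [ 1  3      0  |  2 ]
  [ 0  1  -3/14  |  0 ]
  [ 0  0    1/7  |  0 ]
r3 -> 7·r3
  [ 1  3      0  |  2 ]
  [ 0  1  -3/14  |  0 ]
  [ 0  0      1  |  0 ]
r2 -> r2 + 3/14·r3
  [ 1  3  0  |  2 ]
  [ 0  1  0  |  0 ]
  [ 0  0  1  |  0 ]
r1 -> r1 − 3·r2
  [ 1  0  0  |  2 ]
  [ 0  1  0  |  0 ]
  [ 0  0  1  |  0 ]
Reading off the last column: x = 2, y = 0, z = 0.

(2, 0, 0)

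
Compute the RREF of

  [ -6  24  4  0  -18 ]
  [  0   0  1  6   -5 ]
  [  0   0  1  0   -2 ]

R1 ← -1/6·R1
R3 ← R3 − R2
R3 ← -1/6·R3
R2 ← R2 − 6·R3
R1 ← R1 + 2/3·R2

[[1, -4, 0, 0, 5/3], [0, 0, 1, 0, -2], [0, 0, 0, 1, -1/2]]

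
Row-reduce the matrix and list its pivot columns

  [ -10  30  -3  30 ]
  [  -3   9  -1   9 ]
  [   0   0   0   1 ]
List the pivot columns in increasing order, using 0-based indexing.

Multiply R1 by -1/10.
  [  1  -3  3/10  -3 ]
  [ -3   9    -1   9 ]
  [  0   0     0   1 ]
Add 3 times R1 to R2.
  [ 1  -3   3/10  -3 ]
  [ 0   0  -1/10   0 ]
  [ 0   0      0   1 ]
Multiply R2 by -10.
  [ 1  -3  3/10  -3 ]
  [ 0   0     1   0 ]
  [ 0   0     0   1 ]
Add 3 times R3 to R1.
  [ 1  -3  3/10  0 ]
  [ 0   0     1  0 ]
  [ 0   0     0  1 ]
Subtract 3/10 times R2 from R1.
  [ 1  -3  0  0 ]
  [ 0   0  1  0 ]
  [ 0   0  0  1 ]
Pivot columns are the columns containing a leading 1.

0, 2, 3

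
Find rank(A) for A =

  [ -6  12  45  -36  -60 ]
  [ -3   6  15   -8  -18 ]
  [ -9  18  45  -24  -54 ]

Multiply r1 by -1/6.
  [  1  -2  -15/2    6   10 ]
  [ -3   6     15   -8  -18 ]
  [ -9  18     45  -24  -54 ]
Add 3 times r1 to r2.
  [  1  -2  -15/2    6   10 ]
  [  0   0  -15/2   10   12 ]
  [ -9  18     45  -24  -54 ]
Add 9 times r1 to r3.
  [ 1  -2  -15/2   6  10 ]
  [ 0   0  -15/2  10  12 ]
  [ 0   0  -45/2  30  36 ]
Multiply r2 by -2/15.
  [ 1  -2  -15/2     6    10 ]
  [ 0   0      1  -4/3  -8/5 ]
  [ 0   0  -45/2    30    36 ]
Add 45/2 times r2 to r3.
  [ 1  -2  -15/2     6    10 ]
  [ 0   0      1  -4/3  -8/5 ]
  [ 0   0      0     0     0 ]
Add 15/2 times r2 to r1.
  [ 1  -2  0    -4    -2 ]
  [ 0   0  1  -4/3  -8/5 ]
  [ 0   0  0     0     0 ]
The reduced form has 2 nonzero rows.

rank = 2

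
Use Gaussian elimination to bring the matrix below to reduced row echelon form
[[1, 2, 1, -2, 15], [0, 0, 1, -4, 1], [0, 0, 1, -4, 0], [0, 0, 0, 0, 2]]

[[1, 2, 0, 2, 0], [0, 0, 1, -4, 0], [0, 0, 0, 0, 1], [0, 0, 0, 0, 0]]

r3 -> r3 − r2
r3 -> -1·r3
r4 -> r4 − 2·r3
r2 -> r2 − r3
r1 -> r1 − 15·r3
r1 -> r1 − r2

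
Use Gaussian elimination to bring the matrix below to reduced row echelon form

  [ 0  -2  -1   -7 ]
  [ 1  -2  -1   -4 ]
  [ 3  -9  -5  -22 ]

[[1, 0, 0, 3], [0, 1, 0, 4], [0, 0, 1, -1]]

ρ1 ↔ ρ2
  [ 1  -2  -1   -4 ]
  [ 0  -2  -1   -7 ]
  [ 3  -9  -5  -22 ]
ρ3 ← ρ3 − 3·ρ1
  [ 1  -2  -1   -4 ]
  [ 0  -2  -1   -7 ]
  [ 0  -3  -2  -10 ]
ρ2 ← -1/2·ρ2
  [ 1  -2   -1   -4 ]
  [ 0   1  1/2  7/2 ]
  [ 0  -3   -2  -10 ]
ρ3 ← ρ3 + 3·ρ2
  [ 1  -2    -1   -4 ]
  [ 0   1   1/2  7/2 ]
  [ 0   0  -1/2  1/2 ]
ρ3 ← -2·ρ3
  [ 1  -2   -1   -4 ]
  [ 0   1  1/2  7/2 ]
  [ 0   0    1   -1 ]
ρ2 ← ρ2 − 1/2·ρ3
  [ 1  -2  -1  -4 ]
  [ 0   1   0   4 ]
  [ 0   0   1  -1 ]
ρ1 ← ρ1 + ρ3
  [ 1  -2  0  -5 ]
  [ 0   1  0   4 ]
  [ 0   0  1  -1 ]
ρ1 ← ρ1 + 2·ρ2
  [ 1  0  0   3 ]
  [ 0  1  0   4 ]
  [ 0  0  1  -1 ]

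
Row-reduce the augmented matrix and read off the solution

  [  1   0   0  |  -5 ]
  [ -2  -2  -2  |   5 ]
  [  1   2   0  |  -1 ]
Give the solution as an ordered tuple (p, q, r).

(-5, 2, 1/2)

R2 ← R2 + 2·R1
  [ 1   0   0  |  -5 ]
  [ 0  -2  -2  |  -5 ]
  [ 1   2   0  |  -1 ]
R3 ← R3 − R1
  [ 1   0   0  |  -5 ]
  [ 0  -2  -2  |  -5 ]
  [ 0   2   0  |   4 ]
R2 ← -1/2·R2
  [ 1  0  0  |   -5 ]
  [ 0  1  1  |  5/2 ]
  [ 0  2  0  |    4 ]
R3 ← R3 − 2·R2
  [ 1  0   0  |   -5 ]
  [ 0  1   1  |  5/2 ]
  [ 0  0  -2  |   -1 ]
R3 ← -1/2·R3
  [ 1  0  0  |   -5 ]
  [ 0  1  1  |  5/2 ]
  [ 0  0  1  |  1/2 ]
R2 ← R2 − R3
  [ 1  0  0  |   -5 ]
  [ 0  1  0  |    2 ]
  [ 0  0  1  |  1/2 ]
Reading off the last column: p = -5, q = 2, r = 1/2.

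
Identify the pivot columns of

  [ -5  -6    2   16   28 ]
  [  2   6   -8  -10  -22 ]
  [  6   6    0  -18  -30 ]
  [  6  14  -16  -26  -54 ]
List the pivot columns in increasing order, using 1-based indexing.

R1 -> -1/5·R1
  [ 1  6/5  -2/5  -16/5  -28/5 ]
  [ 2    6    -8    -10    -22 ]
  [ 6    6     0    -18    -30 ]
  [ 6   14   -16    -26    -54 ]
R2 -> R2 − 2·R1
  [ 1   6/5   -2/5  -16/5  -28/5 ]
  [ 0  18/5  -36/5  -18/5  -54/5 ]
  [ 6     6      0    -18    -30 ]
  [ 6    14    -16    -26    -54 ]
R3 -> R3 − 6·R1
  [ 1   6/5   -2/5  -16/5  -28/5 ]
  [ 0  18/5  -36/5  -18/5  -54/5 ]
  [ 0  -6/5   12/5    6/5   18/5 ]
  [ 6    14    -16    -26    -54 ]
R4 -> R4 − 6·R1
  [ 1   6/5   -2/5  -16/5   -28/5 ]
  [ 0  18/5  -36/5  -18/5   -54/5 ]
  [ 0  -6/5   12/5    6/5    18/5 ]
  [ 0  34/5  -68/5  -34/5  -102/5 ]
R2 -> 5/18·R2
  [ 1   6/5   -2/5  -16/5   -28/5 ]
  [ 0     1     -2     -1      -3 ]
  [ 0  -6/5   12/5    6/5    18/5 ]
  [ 0  34/5  -68/5  -34/5  -102/5 ]
R3 -> R3 + 6/5·R2
  [ 1   6/5   -2/5  -16/5   -28/5 ]
  [ 0     1     -2     -1      -3 ]
  [ 0     0      0      0       0 ]
  [ 0  34/5  -68/5  -34/5  -102/5 ]
R4 -> R4 − 34/5·R2
  [ 1  6/5  -2/5  -16/5  -28/5 ]
  [ 0    1    -2     -1     -3 ]
  [ 0    0     0      0      0 ]
  [ 0    0     0      0      0 ]
R1 -> R1 − 6/5·R2
  [ 1  0   2  -2  -2 ]
  [ 0  1  -2  -1  -3 ]
  [ 0  0   0   0   0 ]
  [ 0  0   0   0   0 ]
Pivot columns are the columns containing a leading 1.

1, 2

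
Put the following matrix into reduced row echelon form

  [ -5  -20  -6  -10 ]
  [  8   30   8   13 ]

R1 ← -1/5·R1
R2 ← R2 − 8·R1
R2 ← -1/2·R2
R1 ← R1 − 4·R2

[[1, 0, -2, -4], [0, 1, 4/5, 3/2]]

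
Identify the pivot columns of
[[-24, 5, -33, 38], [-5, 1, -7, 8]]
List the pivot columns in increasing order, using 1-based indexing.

ρ1 := -1/24·ρ1
  [  1  -5/24  11/8  -19/12 ]
  [ -5      1    -7       8 ]
ρ2 := ρ2 + 5·ρ1
  [ 1  -5/24  11/8  -19/12 ]
  [ 0  -1/24  -1/8    1/12 ]
ρ2 := -24·ρ2
  [ 1  -5/24  11/8  -19/12 ]
  [ 0      1     3      -2 ]
ρ1 := ρ1 + 5/24·ρ2
  [ 1  0  2  -2 ]
  [ 0  1  3  -2 ]
Pivot columns are the columns containing a leading 1.

1, 2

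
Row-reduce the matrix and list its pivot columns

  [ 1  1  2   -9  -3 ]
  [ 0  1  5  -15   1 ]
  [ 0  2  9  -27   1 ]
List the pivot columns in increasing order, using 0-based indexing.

Subtract 2 times R2 from R3.
Multiply R3 by -1.
Subtract 5 times R3 from R2.
Subtract 2 times R3 from R1.
Subtract R2 from R1.
Pivot columns are the columns containing a leading 1.

0, 1, 2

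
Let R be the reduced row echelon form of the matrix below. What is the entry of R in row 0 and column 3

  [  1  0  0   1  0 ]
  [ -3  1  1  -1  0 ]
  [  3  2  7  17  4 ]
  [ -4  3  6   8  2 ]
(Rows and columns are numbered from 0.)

1

R2 -> R2 + 3·R1
  [  1  0  0   1  0 ]
  [  0  1  1   2  0 ]
  [  3  2  7  17  4 ]
  [ -4  3  6   8  2 ]
R3 -> R3 − 3·R1
  [  1  0  0   1  0 ]
  [  0  1  1   2  0 ]
  [  0  2  7  14  4 ]
  [ -4  3  6   8  2 ]
R4 -> R4 + 4·R1
  [ 1  0  0   1  0 ]
  [ 0  1  1   2  0 ]
  [ 0  2  7  14  4 ]
  [ 0  3  6  12  2 ]
R3 -> R3 − 2·R2
  [ 1  0  0   1  0 ]
  [ 0  1  1   2  0 ]
  [ 0  0  5  10  4 ]
  [ 0  3  6  12  2 ]
R4 -> R4 − 3·R2
  [ 1  0  0   1  0 ]
  [ 0  1  1   2  0 ]
  [ 0  0  5  10  4 ]
  [ 0  0  3   6  2 ]
R3 -> 1/5·R3
  [ 1  0  0  1    0 ]
  [ 0  1  1  2    0 ]
  [ 0  0  1  2  4/5 ]
  [ 0  0  3  6    2 ]
R4 -> R4 − 3·R3
  [ 1  0  0  1     0 ]
  [ 0  1  1  2     0 ]
  [ 0  0  1  2   4/5 ]
  [ 0  0  0  0  -2/5 ]
R4 -> -5/2·R4
  [ 1  0  0  1    0 ]
  [ 0  1  1  2    0 ]
  [ 0  0  1  2  4/5 ]
  [ 0  0  0  0    1 ]
R3 -> R3 − 4/5·R4
  [ 1  0  0  1  0 ]
  [ 0  1  1  2  0 ]
  [ 0  0  1  2  0 ]
  [ 0  0  0  0  1 ]
R2 -> R2 − R3
  [ 1  0  0  1  0 ]
  [ 0  1  0  0  0 ]
  [ 0  0  1  2  0 ]
  [ 0  0  0  0  1 ]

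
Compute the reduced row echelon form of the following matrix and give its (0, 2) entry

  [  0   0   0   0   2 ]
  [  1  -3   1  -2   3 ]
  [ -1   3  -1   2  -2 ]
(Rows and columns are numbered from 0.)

1

R1 <-> R2
  [  1  -3   1  -2   3 ]
  [  0   0   0   0   2 ]
  [ -1   3  -1   2  -2 ]
R3 -> R3 + R1
  [ 1  -3  1  -2  3 ]
  [ 0   0  0   0  2 ]
  [ 0   0  0   0  1 ]
R2 -> 1/2·R2
  [ 1  -3  1  -2  3 ]
  [ 0   0  0   0  1 ]
  [ 0   0  0   0  1 ]
R3 -> R3 − R2
  [ 1  -3  1  -2  3 ]
  [ 0   0  0   0  1 ]
  [ 0   0  0   0  0 ]
R1 -> R1 − 3·R2
  [ 1  -3  1  -2  0 ]
  [ 0   0  0   0  1 ]
  [ 0   0  0   0  0 ]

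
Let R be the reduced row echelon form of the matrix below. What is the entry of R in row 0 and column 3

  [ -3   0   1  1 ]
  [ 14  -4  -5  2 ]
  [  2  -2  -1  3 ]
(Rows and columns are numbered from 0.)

-1

r1 := -1/3·r1
  [  1   0  -1/3  -1/3 ]
  [ 14  -4    -5     2 ]
  [  2  -2    -1     3 ]
r2 := r2 − 14·r1
  [ 1   0  -1/3  -1/3 ]
  [ 0  -4  -1/3  20/3 ]
  [ 2  -2    -1     3 ]
r3 := r3 − 2·r1
  [ 1   0  -1/3  -1/3 ]
  [ 0  -4  -1/3  20/3 ]
  [ 0  -2  -1/3  11/3 ]
r2 := -1/4·r2
  [ 1   0  -1/3  -1/3 ]
  [ 0   1  1/12  -5/3 ]
  [ 0  -2  -1/3  11/3 ]
r3 := r3 + 2·r2
  [ 1  0  -1/3  -1/3 ]
  [ 0  1  1/12  -5/3 ]
  [ 0  0  -1/6   1/3 ]
r3 := -6·r3
  [ 1  0  -1/3  -1/3 ]
  [ 0  1  1/12  -5/3 ]
  [ 0  0     1    -2 ]
r2 := r2 − 1/12·r3
  [ 1  0  -1/3  -1/3 ]
  [ 0  1     0  -3/2 ]
  [ 0  0     1    -2 ]
r1 := r1 + 1/3·r3
  [ 1  0  0    -1 ]
  [ 0  1  0  -3/2 ]
  [ 0  0  1    -2 ]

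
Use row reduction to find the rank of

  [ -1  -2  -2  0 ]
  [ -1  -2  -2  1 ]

rank = 2

R1 → -1·R1
  [  1   2   2  0 ]
  [ -1  -2  -2  1 ]
R2 → R2 + R1
  [ 1  2  2  0 ]
  [ 0  0  0  1 ]
The reduced form has 2 nonzero rows.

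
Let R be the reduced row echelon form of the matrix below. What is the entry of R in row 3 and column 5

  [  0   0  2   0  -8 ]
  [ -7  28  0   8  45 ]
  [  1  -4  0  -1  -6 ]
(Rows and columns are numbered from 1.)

Swap ρ1 and ρ2.
  [ -7  28  0   8  45 ]
  [  0   0  2   0  -8 ]
  [  1  -4  0  -1  -6 ]
Multiply ρ1 by -1/7.
  [ 1  -4  0  -8/7  -45/7 ]
  [ 0   0  2     0     -8 ]
  [ 1  -4  0    -1     -6 ]
Subtract ρ1 from ρ3.
  [ 1  -4  0  -8/7  -45/7 ]
  [ 0   0  2     0     -8 ]
  [ 0   0  0   1/7    3/7 ]
Multiply ρ2 by 1/2.
  [ 1  -4  0  -8/7  -45/7 ]
  [ 0   0  1     0     -4 ]
  [ 0   0  0   1/7    3/7 ]
Multiply ρ3 by 7.
  [ 1  -4  0  -8/7  -45/7 ]
  [ 0   0  1     0     -4 ]
  [ 0   0  0     1      3 ]
Add 8/7 times ρ3 to ρ1.
  [ 1  -4  0  0  -3 ]
  [ 0   0  1  0  -4 ]
  [ 0   0  0  1   3 ]

3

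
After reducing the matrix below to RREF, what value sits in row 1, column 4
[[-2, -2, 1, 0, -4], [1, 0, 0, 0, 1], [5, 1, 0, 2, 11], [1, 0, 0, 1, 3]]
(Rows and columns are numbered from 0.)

2

r1 → -1/2·r1
  [ 1  1  -1/2  0   2 ]
  [ 1  0     0  0   1 ]
  [ 5  1     0  2  11 ]
  [ 1  0     0  1   3 ]
r2 → r2 − r1
  [ 1   1  -1/2  0   2 ]
  [ 0  -1   1/2  0  -1 ]
  [ 5   1     0  2  11 ]
  [ 1   0     0  1   3 ]
r3 → r3 − 5·r1
  [ 1   1  -1/2  0   2 ]
  [ 0  -1   1/2  0  -1 ]
  [ 0  -4   5/2  2   1 ]
  [ 1   0     0  1   3 ]
r4 → r4 − r1
  [ 1   1  -1/2  0   2 ]
  [ 0  -1   1/2  0  -1 ]
  [ 0  -4   5/2  2   1 ]
  [ 0  -1   1/2  1   1 ]
r2 → -1·r2
  [ 1   1  -1/2  0  2 ]
  [ 0   1  -1/2  0  1 ]
  [ 0  -4   5/2  2  1 ]
  [ 0  -1   1/2  1  1 ]
r3 → r3 + 4·r2
  [ 1   1  -1/2  0  2 ]
  [ 0   1  -1/2  0  1 ]
  [ 0   0   1/2  2  5 ]
  [ 0  -1   1/2  1  1 ]
r4 → r4 + r2
  [ 1  1  -1/2  0  2 ]
  [ 0  1  -1/2  0  1 ]
  [ 0  0   1/2  2  5 ]
  [ 0  0     0  1  2 ]
r3 → 2·r3
  [ 1  1  -1/2  0   2 ]
  [ 0  1  -1/2  0   1 ]
  [ 0  0     1  4  10 ]
  [ 0  0     0  1   2 ]
r3 → r3 − 4·r4
  [ 1  1  -1/2  0  2 ]
  [ 0  1  -1/2  0  1 ]
  [ 0  0     1  0  2 ]
  [ 0  0     0  1  2 ]
r2 → r2 + 1/2·r3
  [ 1  1  -1/2  0  2 ]
  [ 0  1     0  0  2 ]
  [ 0  0     1  0  2 ]
  [ 0  0     0  1  2 ]
r1 → r1 + 1/2·r3
  [ 1  1  0  0  3 ]
  [ 0  1  0  0  2 ]
  [ 0  0  1  0  2 ]
  [ 0  0  0  1  2 ]
r1 → r1 − r2
  [ 1  0  0  0  1 ]
  [ 0  1  0  0  2 ]
  [ 0  0  1  0  2 ]
  [ 0  0  0  1  2 ]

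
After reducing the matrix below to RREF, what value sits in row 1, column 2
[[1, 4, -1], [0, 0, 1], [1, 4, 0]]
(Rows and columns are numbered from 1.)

4

r3 → r3 − r1
r3 → r3 − r2
r1 → r1 + r2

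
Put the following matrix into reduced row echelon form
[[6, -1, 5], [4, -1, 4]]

[[1, 0, 1/2], [0, 1, -2]]

r1 → 1/6·r1
  [ 1  -1/6  5/6 ]
  [ 4    -1    4 ]
r2 → r2 − 4·r1
  [ 1  -1/6  5/6 ]
  [ 0  -1/3  2/3 ]
r2 → -3·r2
  [ 1  -1/6  5/6 ]
  [ 0     1   -2 ]
r1 → r1 + 1/6·r2
  [ 1  0  1/2 ]
  [ 0  1   -2 ]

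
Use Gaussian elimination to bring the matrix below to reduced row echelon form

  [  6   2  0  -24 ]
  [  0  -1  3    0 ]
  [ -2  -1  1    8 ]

[[1, 0, 1, -4], [0, 1, -3, 0], [0, 0, 0, 0]]

r1 ← 1/6·r1
  [  1  1/3  0  -4 ]
  [  0   -1  3   0 ]
  [ -2   -1  1   8 ]
r3 ← r3 + 2·r1
  [ 1   1/3  0  -4 ]
  [ 0    -1  3   0 ]
  [ 0  -1/3  1   0 ]
r2 ← -1·r2
  [ 1   1/3   0  -4 ]
  [ 0     1  -3   0 ]
  [ 0  -1/3   1   0 ]
r3 ← r3 + 1/3·r2
  [ 1  1/3   0  -4 ]
  [ 0    1  -3   0 ]
  [ 0    0   0   0 ]
r1 ← r1 − 1/3·r2
  [ 1  0   1  -4 ]
  [ 0  1  -3   0 ]
  [ 0  0   0   0 ]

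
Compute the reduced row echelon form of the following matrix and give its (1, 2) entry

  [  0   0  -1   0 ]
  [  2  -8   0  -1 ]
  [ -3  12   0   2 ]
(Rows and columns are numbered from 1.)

R1 ↔ R2
R1 → 1/2·R1
R3 → R3 + 3·R1
R2 → -1·R2
R3 → 2·R3
R1 → R1 + 1/2·R3

-4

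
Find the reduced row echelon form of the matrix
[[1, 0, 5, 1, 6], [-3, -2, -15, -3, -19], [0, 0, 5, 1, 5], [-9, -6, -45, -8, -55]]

R2 -> R2 + 3·R1
  [  1   0    5   1    6 ]
  [  0  -2    0   0   -1 ]
  [  0   0    5   1    5 ]
  [ -9  -6  -45  -8  -55 ]
R4 -> R4 + 9·R1
  [ 1   0  5  1   6 ]
  [ 0  -2  0  0  -1 ]
  [ 0   0  5  1   5 ]
  [ 0  -6  0  1  -1 ]
R2 -> -1/2·R2
  [ 1   0  5  1    6 ]
  [ 0   1  0  0  1/2 ]
  [ 0   0  5  1    5 ]
  [ 0  -6  0  1   -1 ]
R4 -> R4 + 6·R2
  [ 1  0  5  1    6 ]
  [ 0  1  0  0  1/2 ]
  [ 0  0  5  1    5 ]
  [ 0  0  0  1    2 ]
R3 -> 1/5·R3
  [ 1  0  5    1    6 ]
  [ 0  1  0    0  1/2 ]
  [ 0  0  1  1/5    1 ]
  [ 0  0  0    1    2 ]
R3 -> R3 − 1/5·R4
  [ 1  0  5  1    6 ]
  [ 0  1  0  0  1/2 ]
  [ 0  0  1  0  3/5 ]
  [ 0  0  0  1    2 ]
R1 -> R1 − R4
  [ 1  0  5  0    4 ]
  [ 0  1  0  0  1/2 ]
  [ 0  0  1  0  3/5 ]
  [ 0  0  0  1    2 ]
R1 -> R1 − 5·R3
  [ 1  0  0  0    1 ]
  [ 0  1  0  0  1/2 ]
  [ 0  0  1  0  3/5 ]
  [ 0  0  0  1    2 ]

[[1, 0, 0, 0, 1], [0, 1, 0, 0, 1/2], [0, 0, 1, 0, 3/5], [0, 0, 0, 1, 2]]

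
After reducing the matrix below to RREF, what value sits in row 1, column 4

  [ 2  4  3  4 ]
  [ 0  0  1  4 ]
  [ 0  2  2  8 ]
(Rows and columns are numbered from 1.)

R1 → 1/2·R1
R2 <=> R3
R2 → 1/2·R2
R2 → R2 − R3
R1 → R1 − 3/2·R3
R1 → R1 − 2·R2

-4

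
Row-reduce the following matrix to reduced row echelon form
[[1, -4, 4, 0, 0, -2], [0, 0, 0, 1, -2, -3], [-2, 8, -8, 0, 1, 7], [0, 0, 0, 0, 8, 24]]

[[1, -4, 4, 0, 0, -2], [0, 0, 0, 1, 0, 3], [0, 0, 0, 0, 1, 3], [0, 0, 0, 0, 0, 0]]

R3 ← R3 + 2·R1
  [ 1  -4  4  0   0  -2 ]
  [ 0   0  0  1  -2  -3 ]
  [ 0   0  0  0   1   3 ]
  [ 0   0  0  0   8  24 ]
R4 ← R4 − 8·R3
  [ 1  -4  4  0   0  -2 ]
  [ 0   0  0  1  -2  -3 ]
  [ 0   0  0  0   1   3 ]
  [ 0   0  0  0   0   0 ]
R2 ← R2 + 2·R3
  [ 1  -4  4  0  0  -2 ]
  [ 0   0  0  1  0   3 ]
  [ 0   0  0  0  1   3 ]
  [ 0   0  0  0  0   0 ]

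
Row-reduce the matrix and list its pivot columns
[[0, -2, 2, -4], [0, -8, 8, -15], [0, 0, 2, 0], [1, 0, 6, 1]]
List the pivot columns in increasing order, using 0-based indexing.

R1 ↔ R4
R2 ← -1/8·R2
R4 ← R4 + 2·R2
R3 ← 1/2·R3
R4 ← -4·R4
R2 ← R2 − 15/8·R4
R1 ← R1 − R4
R2 ← R2 + R3
R1 ← R1 − 6·R3
Pivot columns are the columns containing a leading 1.

0, 1, 2, 3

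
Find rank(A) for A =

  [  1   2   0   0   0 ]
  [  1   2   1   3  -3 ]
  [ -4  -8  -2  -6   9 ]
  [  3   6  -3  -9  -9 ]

rank = 3

ρ2 ← ρ2 − ρ1
  [  1   2   0   0   0 ]
  [  0   0   1   3  -3 ]
  [ -4  -8  -2  -6   9 ]
  [  3   6  -3  -9  -9 ]
ρ3 ← ρ3 + 4·ρ1
  [ 1  2   0   0   0 ]
  [ 0  0   1   3  -3 ]
  [ 0  0  -2  -6   9 ]
  [ 3  6  -3  -9  -9 ]
ρ4 ← ρ4 − 3·ρ1
  [ 1  2   0   0   0 ]
  [ 0  0   1   3  -3 ]
  [ 0  0  -2  -6   9 ]
  [ 0  0  -3  -9  -9 ]
ρ3 ← ρ3 + 2·ρ2
  [ 1  2   0   0   0 ]
  [ 0  0   1   3  -3 ]
  [ 0  0   0   0   3 ]
  [ 0  0  -3  -9  -9 ]
ρ4 ← ρ4 + 3·ρ2
  [ 1  2  0  0    0 ]
  [ 0  0  1  3   -3 ]
  [ 0  0  0  0    3 ]
  [ 0  0  0  0  -18 ]
ρ3 ← 1/3·ρ3
  [ 1  2  0  0    0 ]
  [ 0  0  1  3   -3 ]
  [ 0  0  0  0    1 ]
  [ 0  0  0  0  -18 ]
ρ4 ← ρ4 + 18·ρ3
  [ 1  2  0  0   0 ]
  [ 0  0  1  3  -3 ]
  [ 0  0  0  0   1 ]
  [ 0  0  0  0   0 ]
ρ2 ← ρ2 + 3·ρ3
  [ 1  2  0  0  0 ]
  [ 0  0  1  3  0 ]
  [ 0  0  0  0  1 ]
  [ 0  0  0  0  0 ]
The reduced form has 3 nonzero rows.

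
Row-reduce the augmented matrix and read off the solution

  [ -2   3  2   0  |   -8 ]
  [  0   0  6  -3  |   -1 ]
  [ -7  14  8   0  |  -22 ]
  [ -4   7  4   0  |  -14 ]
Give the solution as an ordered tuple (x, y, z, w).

ρ1 → -1/2·ρ1
  [  1  -3/2  -1   0  |    4 ]
  [  0     0   6  -3  |   -1 ]
  [ -7    14   8   0  |  -22 ]
  [ -4     7   4   0  |  -14 ]
ρ3 → ρ3 + 7·ρ1
  [  1  -3/2  -1   0  |    4 ]
  [  0     0   6  -3  |   -1 ]
  [  0   7/2   1   0  |    6 ]
  [ -4     7   4   0  |  -14 ]
ρ4 → ρ4 + 4·ρ1
  [ 1  -3/2  -1   0  |   4 ]
  [ 0     0   6  -3  |  -1 ]
  [ 0   7/2   1   0  |   6 ]
  [ 0     1   0   0  |   2 ]
ρ2 <-> ρ3
  [ 1  -3/2  -1   0  |   4 ]
  [ 0   7/2   1   0  |   6 ]
  [ 0     0   6  -3  |  -1 ]
  [ 0     1   0   0  |   2 ]
ρ2 → 2/7·ρ2
  [ 1  -3/2   -1   0  |     4 ]
  [ 0     1  2/7   0  |  12/7 ]
  [ 0     0    6  -3  |    -1 ]
  [ 0     1    0   0  |     2 ]
ρ4 → ρ4 − ρ2
  [ 1  -3/2    -1   0  |     4 ]
  [ 0     1   2/7   0  |  12/7 ]
  [ 0     0     6  -3  |    -1 ]
  [ 0     0  -2/7   0  |   2/7 ]
ρ3 → 1/6·ρ3
  [ 1  -3/2    -1     0  |     4 ]
  [ 0     1   2/7     0  |  12/7 ]
  [ 0     0     1  -1/2  |  -1/6 ]
  [ 0     0  -2/7     0  |   2/7 ]
ρ4 → ρ4 + 2/7·ρ3
  [ 1  -3/2   -1     0  |     4 ]
  [ 0     1  2/7     0  |  12/7 ]
  [ 0     0    1  -1/2  |  -1/6 ]
  [ 0     0    0  -1/7  |  5/21 ]
ρ4 → -7·ρ4
  [ 1  -3/2   -1     0  |     4 ]
  [ 0     1  2/7     0  |  12/7 ]
  [ 0     0    1  -1/2  |  -1/6 ]
  [ 0     0    0     1  |  -5/3 ]
ρ3 → ρ3 + 1/2·ρ4
  [ 1  -3/2   -1  0  |     4 ]
  [ 0     1  2/7  0  |  12/7 ]
  [ 0     0    1  0  |    -1 ]
  [ 0     0    0  1  |  -5/3 ]
ρ2 → ρ2 − 2/7·ρ3
  [ 1  -3/2  -1  0  |     4 ]
  [ 0     1   0  0  |     2 ]
  [ 0     0   1  0  |    -1 ]
  [ 0     0   0  1  |  -5/3 ]
ρ1 → ρ1 + ρ3
  [ 1  -3/2  0  0  |     3 ]
  [ 0     1  0  0  |     2 ]
  [ 0     0  1  0  |    -1 ]
  [ 0     0  0  1  |  -5/3 ]
ρ1 → ρ1 + 3/2·ρ2
  [ 1  0  0  0  |     6 ]
  [ 0  1  0  0  |     2 ]
  [ 0  0  1  0  |    -1 ]
  [ 0  0  0  1  |  -5/3 ]
Reading off the last column: x = 6, y = 2, z = -1, w = -5/3.

(6, 2, -1, -5/3)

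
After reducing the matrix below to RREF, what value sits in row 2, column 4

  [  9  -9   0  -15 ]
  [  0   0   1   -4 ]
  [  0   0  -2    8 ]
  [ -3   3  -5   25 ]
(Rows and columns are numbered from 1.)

-4

ρ1 := 1/9·ρ1
  [  1  -1   0  -5/3 ]
  [  0   0   1    -4 ]
  [  0   0  -2     8 ]
  [ -3   3  -5    25 ]
ρ4 := ρ4 + 3·ρ1
  [ 1  -1   0  -5/3 ]
  [ 0   0   1    -4 ]
  [ 0   0  -2     8 ]
  [ 0   0  -5    20 ]
ρ3 := ρ3 + 2·ρ2
  [ 1  -1   0  -5/3 ]
  [ 0   0   1    -4 ]
  [ 0   0   0     0 ]
  [ 0   0  -5    20 ]
ρ4 := ρ4 + 5·ρ2
  [ 1  -1  0  -5/3 ]
  [ 0   0  1    -4 ]
  [ 0   0  0     0 ]
  [ 0   0  0     0 ]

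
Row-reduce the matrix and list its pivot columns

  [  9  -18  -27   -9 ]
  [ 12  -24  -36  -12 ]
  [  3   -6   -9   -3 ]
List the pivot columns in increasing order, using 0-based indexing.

Multiply ρ1 by 1/9.
  [  1   -2   -3   -1 ]
  [ 12  -24  -36  -12 ]
  [  3   -6   -9   -3 ]
Subtract 12 times ρ1 from ρ2.
  [ 1  -2  -3  -1 ]
  [ 0   0   0   0 ]
  [ 3  -6  -9  -3 ]
Subtract 3 times ρ1 from ρ3.
  [ 1  -2  -3  -1 ]
  [ 0   0   0   0 ]
  [ 0   0   0   0 ]
Pivot columns are the columns containing a leading 1.

0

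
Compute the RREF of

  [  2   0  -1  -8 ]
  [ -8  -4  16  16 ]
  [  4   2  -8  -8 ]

R1 := 1/2·R1
  [  1   0  -1/2  -4 ]
  [ -8  -4    16  16 ]
  [  4   2    -8  -8 ]
R2 := R2 + 8·R1
  [ 1   0  -1/2   -4 ]
  [ 0  -4    12  -16 ]
  [ 4   2    -8   -8 ]
R3 := R3 − 4·R1
  [ 1   0  -1/2   -4 ]
  [ 0  -4    12  -16 ]
  [ 0   2    -6    8 ]
R2 := -1/4·R2
  [ 1  0  -1/2  -4 ]
  [ 0  1    -3   4 ]
  [ 0  2    -6   8 ]
R3 := R3 − 2·R2
  [ 1  0  -1/2  -4 ]
  [ 0  1    -3   4 ]
  [ 0  0     0   0 ]

[[1, 0, -1/2, -4], [0, 1, -3, 4], [0, 0, 0, 0]]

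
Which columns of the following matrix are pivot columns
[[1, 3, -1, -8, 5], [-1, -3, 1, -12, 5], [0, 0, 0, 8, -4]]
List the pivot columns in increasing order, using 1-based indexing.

R2 ← R2 + R1
  [ 1  3  -1   -8   5 ]
  [ 0  0   0  -20  10 ]
  [ 0  0   0    8  -4 ]
R2 ← -1/20·R2
  [ 1  3  -1  -8     5 ]
  [ 0  0   0   1  -1/2 ]
  [ 0  0   0   8    -4 ]
R3 ← R3 − 8·R2
  [ 1  3  -1  -8     5 ]
  [ 0  0   0   1  -1/2 ]
  [ 0  0   0   0     0 ]
R1 ← R1 + 8·R2
  [ 1  3  -1  0     1 ]
  [ 0  0   0  1  -1/2 ]
  [ 0  0   0  0     0 ]
Pivot columns are the columns containing a leading 1.

1, 4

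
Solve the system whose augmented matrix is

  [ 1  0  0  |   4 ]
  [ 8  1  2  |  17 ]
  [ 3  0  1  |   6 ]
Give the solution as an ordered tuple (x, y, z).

(4, -3, -6)

ρ2 ← ρ2 − 8·ρ1
  [ 1  0  0  |    4 ]
  [ 0  1  2  |  -15 ]
  [ 3  0  1  |    6 ]
ρ3 ← ρ3 − 3·ρ1
  [ 1  0  0  |    4 ]
  [ 0  1  2  |  -15 ]
  [ 0  0  1  |   -6 ]
ρ2 ← ρ2 − 2·ρ3
  [ 1  0  0  |   4 ]
  [ 0  1  0  |  -3 ]
  [ 0  0  1  |  -6 ]
Reading off the last column: x = 4, y = -3, z = -6.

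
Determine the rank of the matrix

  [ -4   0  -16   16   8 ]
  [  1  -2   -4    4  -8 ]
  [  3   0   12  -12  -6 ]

ρ1 -> -1/4·ρ1
  [ 1   0   4   -4  -2 ]
  [ 1  -2  -4    4  -8 ]
  [ 3   0  12  -12  -6 ]
ρ2 -> ρ2 − ρ1
  [ 1   0   4   -4  -2 ]
  [ 0  -2  -8    8  -6 ]
  [ 3   0  12  -12  -6 ]
ρ3 -> ρ3 − 3·ρ1
  [ 1   0   4  -4  -2 ]
  [ 0  -2  -8   8  -6 ]
  [ 0   0   0   0   0 ]
ρ2 -> -1/2·ρ2
  [ 1  0  4  -4  -2 ]
  [ 0  1  4  -4   3 ]
  [ 0  0  0   0   0 ]
The reduced form has 2 nonzero rows.

rank = 2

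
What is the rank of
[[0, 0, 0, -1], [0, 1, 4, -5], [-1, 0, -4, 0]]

ρ1 <=> ρ3
  [ -1  0  -4   0 ]
  [  0  1   4  -5 ]
  [  0  0   0  -1 ]
ρ1 := -1·ρ1
  [ 1  0  4   0 ]
  [ 0  1  4  -5 ]
  [ 0  0  0  -1 ]
ρ3 := -1·ρ3
  [ 1  0  4   0 ]
  [ 0  1  4  -5 ]
  [ 0  0  0   1 ]
ρ2 := ρ2 + 5·ρ3
  [ 1  0  4  0 ]
  [ 0  1  4  0 ]
  [ 0  0  0  1 ]
The reduced form has 3 nonzero rows.

rank = 3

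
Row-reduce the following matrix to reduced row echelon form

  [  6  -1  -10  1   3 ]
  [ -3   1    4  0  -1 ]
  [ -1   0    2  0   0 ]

r1 ← 1/6·r1
  [  1  -1/6  -5/3  1/6  1/2 ]
  [ -3     1     4    0   -1 ]
  [ -1     0     2    0    0 ]
r2 ← r2 + 3·r1
  [  1  -1/6  -5/3  1/6  1/2 ]
  [  0   1/2    -1  1/2  1/2 ]
  [ -1     0     2    0    0 ]
r3 ← r3 + r1
  [ 1  -1/6  -5/3  1/6  1/2 ]
  [ 0   1/2    -1  1/2  1/2 ]
  [ 0  -1/6   1/3  1/6  1/2 ]
r2 ← 2·r2
  [ 1  -1/6  -5/3  1/6  1/2 ]
  [ 0     1    -2    1    1 ]
  [ 0  -1/6   1/3  1/6  1/2 ]
r3 ← r3 + 1/6·r2
  [ 1  -1/6  -5/3  1/6  1/2 ]
  [ 0     1    -2    1    1 ]
  [ 0     0     0  1/3  2/3 ]
r3 ← 3·r3
  [ 1  -1/6  -5/3  1/6  1/2 ]
  [ 0     1    -2    1    1 ]
  [ 0     0     0    1    2 ]
r2 ← r2 − r3
  [ 1  -1/6  -5/3  1/6  1/2 ]
  [ 0     1    -2    0   -1 ]
  [ 0     0     0    1    2 ]
r1 ← r1 − 1/6·r3
  [ 1  -1/6  -5/3  0  1/6 ]
  [ 0     1    -2  0   -1 ]
  [ 0     0     0  1    2 ]
r1 ← r1 + 1/6·r2
  [ 1  0  -2  0   0 ]
  [ 0  1  -2  0  -1 ]
  [ 0  0   0  1   2 ]

[[1, 0, -2, 0, 0], [0, 1, -2, 0, -1], [0, 0, 0, 1, 2]]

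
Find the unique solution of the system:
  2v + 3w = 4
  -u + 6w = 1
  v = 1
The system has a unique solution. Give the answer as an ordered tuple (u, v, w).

(3, 1, 2/3)

Form the augmented matrix and row-reduce:
  [  0  2  3  |  4 ]
  [ -1  0  6  |  1 ]
  [  0  1  0  |  1 ]
R1 <-> R2
R1 → -1·R1
R2 → 1/2·R2
R3 → R3 − R2
R3 → -2/3·R3
R2 → R2 − 3/2·R3
R1 → R1 + 6·R3
Reading off the last column: u = 3, v = 1, w = 2/3.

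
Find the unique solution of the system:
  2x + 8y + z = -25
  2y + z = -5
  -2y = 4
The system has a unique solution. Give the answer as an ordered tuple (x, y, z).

(-4, -2, -1)

Form the augmented matrix and row-reduce:
  [ 2   8  1  |  -25 ]
  [ 0   2  1  |   -5 ]
  [ 0  -2  0  |    4 ]
R1 → 1/2·R1
  [ 1   4  1/2  |  -25/2 ]
  [ 0   2    1  |     -5 ]
  [ 0  -2    0  |      4 ]
R2 → 1/2·R2
  [ 1   4  1/2  |  -25/2 ]
  [ 0   1  1/2  |   -5/2 ]
  [ 0  -2    0  |      4 ]
R3 → R3 + 2·R2
  [ 1  4  1/2  |  -25/2 ]
  [ 0  1  1/2  |   -5/2 ]
  [ 0  0    1  |     -1 ]
R2 → R2 − 1/2·R3
  [ 1  4  1/2  |  -25/2 ]
  [ 0  1    0  |     -2 ]
  [ 0  0    1  |     -1 ]
R1 → R1 − 1/2·R3
  [ 1  4  0  |  -12 ]
  [ 0  1  0  |   -2 ]
  [ 0  0  1  |   -1 ]
R1 → R1 − 4·R2
  [ 1  0  0  |  -4 ]
  [ 0  1  0  |  -2 ]
  [ 0  0  1  |  -1 ]
Reading off the last column: x = -4, y = -2, z = -1.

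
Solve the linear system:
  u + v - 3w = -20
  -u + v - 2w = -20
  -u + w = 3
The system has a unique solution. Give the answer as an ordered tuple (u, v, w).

Form the augmented matrix and row-reduce:
  [  1  1  -3  |  -20 ]
  [ -1  1  -2  |  -20 ]
  [ -1  0   1  |    3 ]
R2 := R2 + R1
  [  1  1  -3  |  -20 ]
  [  0  2  -5  |  -40 ]
  [ -1  0   1  |    3 ]
R3 := R3 + R1
  [ 1  1  -3  |  -20 ]
  [ 0  2  -5  |  -40 ]
  [ 0  1  -2  |  -17 ]
R2 := 1/2·R2
  [ 1  1    -3  |  -20 ]
  [ 0  1  -5/2  |  -20 ]
  [ 0  1    -2  |  -17 ]
R3 := R3 − R2
  [ 1  1    -3  |  -20 ]
  [ 0  1  -5/2  |  -20 ]
  [ 0  0   1/2  |    3 ]
R3 := 2·R3
  [ 1  1    -3  |  -20 ]
  [ 0  1  -5/2  |  -20 ]
  [ 0  0     1  |    6 ]
R2 := R2 + 5/2·R3
  [ 1  1  -3  |  -20 ]
  [ 0  1   0  |   -5 ]
  [ 0  0   1  |    6 ]
R1 := R1 + 3·R3
  [ 1  1  0  |  -2 ]
  [ 0  1  0  |  -5 ]
  [ 0  0  1  |   6 ]
R1 := R1 − R2
  [ 1  0  0  |   3 ]
  [ 0  1  0  |  -5 ]
  [ 0  0  1  |   6 ]
Reading off the last column: u = 3, v = -5, w = 6.

(3, -5, 6)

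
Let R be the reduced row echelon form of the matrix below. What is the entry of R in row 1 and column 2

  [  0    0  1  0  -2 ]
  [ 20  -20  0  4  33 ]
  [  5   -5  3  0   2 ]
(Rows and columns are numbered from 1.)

-1

r1 <=> r2
r1 -> 1/20·r1
r3 -> r3 − 5·r1
r3 -> r3 − 3·r2
r3 -> -1·r3
r1 -> r1 − 1/5·r3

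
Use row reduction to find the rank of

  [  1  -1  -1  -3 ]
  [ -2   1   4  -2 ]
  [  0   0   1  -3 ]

rank = 3

Add 2 times R1 to R2.
  [ 1  -1  -1  -3 ]
  [ 0  -1   2  -8 ]
  [ 0   0   1  -3 ]
Multiply R2 by -1.
  [ 1  -1  -1  -3 ]
  [ 0   1  -2   8 ]
  [ 0   0   1  -3 ]
Add 2 times R3 to R2.
  [ 1  -1  -1  -3 ]
  [ 0   1   0   2 ]
  [ 0   0   1  -3 ]
Add R3 to R1.
  [ 1  -1  0  -6 ]
  [ 0   1  0   2 ]
  [ 0   0  1  -3 ]
Add R2 to R1.
  [ 1  0  0  -4 ]
  [ 0  1  0   2 ]
  [ 0  0  1  -3 ]
The reduced form has 3 nonzero rows.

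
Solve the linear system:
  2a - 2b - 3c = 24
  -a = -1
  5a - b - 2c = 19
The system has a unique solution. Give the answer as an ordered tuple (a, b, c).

(1, -2, -6)

Form the augmented matrix and row-reduce:
  [  2  -2  -3  |  24 ]
  [ -1   0   0  |  -1 ]
  [  5  -1  -2  |  19 ]
Multiply R1 by 1/2.
  [  1  -1  -3/2  |  12 ]
  [ -1   0     0  |  -1 ]
  [  5  -1    -2  |  19 ]
Add R1 to R2.
  [ 1  -1  -3/2  |  12 ]
  [ 0  -1  -3/2  |  11 ]
  [ 5  -1    -2  |  19 ]
Subtract 5 times R1 from R3.
  [ 1  -1  -3/2  |   12 ]
  [ 0  -1  -3/2  |   11 ]
  [ 0   4  11/2  |  -41 ]
Multiply R2 by -1.
  [ 1  -1  -3/2  |   12 ]
  [ 0   1   3/2  |  -11 ]
  [ 0   4  11/2  |  -41 ]
Subtract 4 times R2 from R3.
  [ 1  -1  -3/2  |   12 ]
  [ 0   1   3/2  |  -11 ]
  [ 0   0  -1/2  |    3 ]
Multiply R3 by -2.
  [ 1  -1  -3/2  |   12 ]
  [ 0   1   3/2  |  -11 ]
  [ 0   0     1  |   -6 ]
Subtract 3/2 times R3 from R2.
  [ 1  -1  -3/2  |  12 ]
  [ 0   1     0  |  -2 ]
  [ 0   0     1  |  -6 ]
Add 3/2 times R3 to R1.
  [ 1  -1  0  |   3 ]
  [ 0   1  0  |  -2 ]
  [ 0   0  1  |  -6 ]
Add R2 to R1.
  [ 1  0  0  |   1 ]
  [ 0  1  0  |  -2 ]
  [ 0  0  1  |  -6 ]
Reading off the last column: a = 1, b = -2, c = -6.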